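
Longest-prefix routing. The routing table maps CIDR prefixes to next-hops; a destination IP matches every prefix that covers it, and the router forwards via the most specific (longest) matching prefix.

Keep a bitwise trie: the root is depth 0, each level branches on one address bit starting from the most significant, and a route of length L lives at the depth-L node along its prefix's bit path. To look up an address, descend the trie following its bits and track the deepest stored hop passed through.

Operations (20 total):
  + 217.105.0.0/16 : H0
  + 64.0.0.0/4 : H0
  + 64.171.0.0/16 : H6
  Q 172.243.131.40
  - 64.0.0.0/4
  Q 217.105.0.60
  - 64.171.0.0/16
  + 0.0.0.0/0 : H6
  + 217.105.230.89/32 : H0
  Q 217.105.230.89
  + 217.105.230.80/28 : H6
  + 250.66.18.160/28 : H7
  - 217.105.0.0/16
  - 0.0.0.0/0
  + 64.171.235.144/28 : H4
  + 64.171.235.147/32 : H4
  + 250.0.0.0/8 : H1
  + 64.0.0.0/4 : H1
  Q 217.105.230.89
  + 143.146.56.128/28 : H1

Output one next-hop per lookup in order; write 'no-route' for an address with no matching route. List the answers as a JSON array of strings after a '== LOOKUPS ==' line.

Trace:
  add 217.105.0.0/16 -> H0 at depth 16
  add 64.0.0.0/4 -> H0 at depth 4
  add 64.171.0.0/16 -> H6 at depth 16
  lookup 172.243.131.40: bits 1 walk d0:-→d1:- -> no-route
  - 64.0.0.0/4 clear@4
  lookup 217.105.0.60: bits 1101100101101001 walk d0:-→d1:-→d2:-→d3:-→d4:-→d5:-→d6:-→d7:-→d8:-→d9:-→d10:-→d11:-→d12:-→d13:-→d14:-→d15:-→d16:H0 -> H0
  - 64.171.0.0/16 clear@16
  add 0.0.0.0/0 -> H6 at depth 0
  add 217.105.230.89/32 -> H0 at depth 32
  lookup 217.105.230.89: bits 11011001011010011110011001011001 walk d0:H6→d1:-→d2:-→d3:-→d4:-→d5:-→d6:-→d7:-→d8:-→d9:-→d10:-→d11:-→d12:-→d13:-→d14:-→d15:-→d16:H0→d17:-→d18:-→d19:-→d20:-→d21:-→d22:-→d23:-→d24:-→d25:-→d26:-→d27:-→d28:-→d29:-→d30:-→d31:-→d32:H0 -> H0
  add 217.105.230.80/28 -> H6 at depth 28
  add 250.66.18.160/28 -> H7 at depth 28
  - 217.105.0.0/16 clear@16
  - 0.0.0.0/0 clear@0
  add 64.171.235.144/28 -> H4 at depth 28
  add 64.171.235.147/32 -> H4 at depth 32
  add 250.0.0.0/8 -> H1 at depth 8
  add 64.0.0.0/4 -> H1 at depth 4
  lookup 217.105.230.89: bits 11011001011010011110011001011001 walk d0:-→d1:-→d2:-→d3:-→d4:-→d5:-→d6:-→d7:-→d8:-→d9:-→d10:-→d11:-→d12:-→d13:-→d14:-→d15:-→d16:-→d17:-→d18:-→d19:-→d20:-→d21:-→d22:-→d23:-→d24:-→d25:-→d26:-→d27:-→d28:H6→d29:-→d30:-→d31:-→d32:H0 -> H0
  add 143.146.56.128/28 -> H1 at depth 28

== LOOKUPS ==
["no-route","H0","H0","H0"]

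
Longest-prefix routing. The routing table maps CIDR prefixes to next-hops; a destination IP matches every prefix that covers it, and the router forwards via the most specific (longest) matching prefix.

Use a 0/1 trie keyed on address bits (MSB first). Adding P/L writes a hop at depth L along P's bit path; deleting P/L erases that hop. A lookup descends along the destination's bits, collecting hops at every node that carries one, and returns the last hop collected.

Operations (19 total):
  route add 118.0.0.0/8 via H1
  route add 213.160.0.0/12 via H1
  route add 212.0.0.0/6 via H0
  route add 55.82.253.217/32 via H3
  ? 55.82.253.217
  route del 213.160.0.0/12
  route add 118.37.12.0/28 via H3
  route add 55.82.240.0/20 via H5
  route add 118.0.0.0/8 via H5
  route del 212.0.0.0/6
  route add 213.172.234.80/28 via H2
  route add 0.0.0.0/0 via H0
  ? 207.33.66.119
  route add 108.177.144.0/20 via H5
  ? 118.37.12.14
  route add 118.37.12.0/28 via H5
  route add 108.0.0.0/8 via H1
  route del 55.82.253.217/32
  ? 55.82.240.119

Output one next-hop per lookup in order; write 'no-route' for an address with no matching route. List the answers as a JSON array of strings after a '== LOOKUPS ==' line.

Trace:
  + 118.0.0.0/8 (H1) depth=8
  + 213.160.0.0/12 (H1) depth=12
  + 212.0.0.0/6 (H0) depth=6
  + 55.82.253.217/32 (H3) depth=32
  Q 55.82.253.217: descend 00110111010100101111110111011001 ; hops seen [H3] ; pick H3
  del 213.160.0.0/12 (clear depth 12)
  + 118.37.12.0/28 (H3) depth=28
  + 55.82.240.0/20 (H5) depth=20
  + 118.0.0.0/8 (H5) depth=8
  del 212.0.0.0/6 (clear depth 6)
  + 213.172.234.80/28 (H2) depth=28
  + 0.0.0.0/0 (H0) depth=0
  Q 207.33.66.119: descend 110 ; hops seen [H0] ; pick H0
  + 108.177.144.0/20 (H5) depth=20
  Q 118.37.12.14: descend 0111011000100101000011000000 ; hops seen [H0,H5,H3] ; pick H3
  + 118.37.12.0/28 (H5) depth=28
  + 108.0.0.0/8 (H1) depth=8
  del 55.82.253.217/32 (clear depth 32)
  Q 55.82.240.119: descend 00110111010100101111 ; hops seen [H0,H5] ; pick H5

== LOOKUPS ==
["H3","H0","H3","H5"]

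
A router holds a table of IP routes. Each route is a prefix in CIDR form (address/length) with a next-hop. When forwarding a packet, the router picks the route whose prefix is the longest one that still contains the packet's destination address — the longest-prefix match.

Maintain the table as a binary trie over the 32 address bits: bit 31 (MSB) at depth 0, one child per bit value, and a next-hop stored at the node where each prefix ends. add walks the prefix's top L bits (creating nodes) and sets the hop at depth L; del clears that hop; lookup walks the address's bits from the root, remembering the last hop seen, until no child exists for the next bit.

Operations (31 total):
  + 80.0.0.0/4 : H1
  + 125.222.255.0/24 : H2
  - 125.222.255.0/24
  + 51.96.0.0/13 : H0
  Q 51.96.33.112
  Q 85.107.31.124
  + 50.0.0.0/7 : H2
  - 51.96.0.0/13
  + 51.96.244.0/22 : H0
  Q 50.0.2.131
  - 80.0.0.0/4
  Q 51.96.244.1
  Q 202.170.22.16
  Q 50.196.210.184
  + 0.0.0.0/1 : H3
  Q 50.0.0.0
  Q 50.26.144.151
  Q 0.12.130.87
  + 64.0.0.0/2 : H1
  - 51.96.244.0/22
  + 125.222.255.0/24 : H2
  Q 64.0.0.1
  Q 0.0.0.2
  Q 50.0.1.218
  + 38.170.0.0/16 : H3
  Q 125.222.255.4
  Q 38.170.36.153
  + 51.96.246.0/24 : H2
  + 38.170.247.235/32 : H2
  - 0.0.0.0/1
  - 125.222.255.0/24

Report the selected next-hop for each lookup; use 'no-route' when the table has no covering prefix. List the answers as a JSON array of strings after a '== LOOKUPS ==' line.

Apply in order:
  + 80.0.0.0/4 (H1) depth=4
  + 125.222.255.0/24 (H2) depth=24
  - 125.222.255.0/24 clear@24
  + 51.96.0.0/13 (H0) depth=13
  lookup 51.96.33.112: bits 0011001101100 walk d0:-→d1:-→d2:-→d3:-→d4:-→d5:-→d6:-→d7:-→d8:-→d9:-→d10:-→d11:-→d12:-→d13:H0 -> H0
  lookup 85.107.31.124: bits 0101 walk d0:-→d1:-→d2:-→d3:-→d4:H1 -> H1
  + 50.0.0.0/7 (H2) depth=7
  - 51.96.0.0/13 clear@13
  + 51.96.244.0/22 (H0) depth=22
  lookup 50.0.2.131: bits 0011001 walk d0:-→d1:-→d2:-→d3:-→d4:-→d5:-→d6:-→d7:H2 -> H2
  - 80.0.0.0/4 clear@4
  lookup 51.96.244.1: bits 0011001101100000111101 walk d0:-→d1:-→d2:-→d3:-→d4:-→d5:-→d6:-→d7:H2→d8:-→d9:-→d10:-→d11:-→d12:-→d13:-→d14:-→d15:-→d16:-→d17:-→d18:-→d19:-→d20:-→d21:-→d22:H0 -> H0
  lookup 202.170.22.16: bits ε walk d0:- -> no-route
  lookup 50.196.210.184: bits 0011001 walk d0:-→d1:-→d2:-→d3:-→d4:-→d5:-→d6:-→d7:H2 -> H2
  + 0.0.0.0/1 (H3) depth=1
  lookup 50.0.0.0: bits 0011001 walk d0:-→d1:H3→d2:-→d3:-→d4:-→d5:-→d6:-→d7:H2 -> H2
  lookup 50.26.144.151: bits 0011001 walk d0:-→d1:H3→d2:-→d3:-→d4:-→d5:-→d6:-→d7:H2 -> H2
  lookup 0.12.130.87: bits 00 walk d0:-→d1:H3→d2:- -> H3
  + 64.0.0.0/2 (H1) depth=2
  - 51.96.244.0/22 clear@22
  + 125.222.255.0/24 (H2) depth=24
  lookup 64.0.0.1: bits 010 walk d0:-→d1:H3→d2:H1→d3:- -> H1
  lookup 0.0.0.2: bits 00 walk d0:-→d1:H3→d2:- -> H3
  lookup 50.0.1.218: bits 0011001 walk d0:-→d1:H3→d2:-→d3:-→d4:-→d5:-→d6:-→d7:H2 -> H2
  + 38.170.0.0/16 (H3) depth=16
  lookup 125.222.255.4: bits 011111011101111011111111 walk d0:-→d1:H3→d2:H1→d3:-→d4:-→d5:-→d6:-→d7:-→d8:-→d9:-→d10:-→d11:-→d12:-→d13:-→d14:-→d15:-→d16:-→d17:-→d18:-→d19:-→d20:-→d21:-→d22:-→d23:-→d24:H2 -> H2
  lookup 38.170.36.153: bits 0010011010101010 walk d0:-→d1:H3→d2:-→d3:-→d4:-→d5:-→d6:-→d7:-→d8:-→d9:-→d10:-→d11:-→d12:-→d13:-→d14:-→d15:-→d16:H3 -> H3
  + 51.96.246.0/24 (H2) depth=24
  + 38.170.247.235/32 (H2) depth=32
  - 0.0.0.0/1 clear@1
  - 125.222.255.0/24 clear@24

== LOOKUPS ==
["H0","H1","H2","H0","no-route","H2","H2","H2","H3","H1","H3","H2","H2","H3"]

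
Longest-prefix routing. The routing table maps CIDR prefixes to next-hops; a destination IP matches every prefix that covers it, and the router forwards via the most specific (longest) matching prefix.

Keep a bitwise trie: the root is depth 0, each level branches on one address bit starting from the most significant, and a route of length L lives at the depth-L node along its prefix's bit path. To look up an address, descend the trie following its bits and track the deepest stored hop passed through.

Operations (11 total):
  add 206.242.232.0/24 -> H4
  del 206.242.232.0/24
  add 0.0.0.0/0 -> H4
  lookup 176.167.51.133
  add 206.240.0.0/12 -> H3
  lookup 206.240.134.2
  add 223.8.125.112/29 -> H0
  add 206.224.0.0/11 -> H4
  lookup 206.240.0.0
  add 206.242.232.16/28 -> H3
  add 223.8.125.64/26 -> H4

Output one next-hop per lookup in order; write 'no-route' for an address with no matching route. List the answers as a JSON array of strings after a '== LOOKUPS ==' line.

Process each operation:
  add 206.242.232.0/24 -> H4 at depth 24
  - 206.242.232.0/24 clear@24
  add 0.0.0.0/0 -> H4 at depth 0
  lookup 176.167.51.133: bits 1 walk d0:H4→d1:- -> H4
  add 206.240.0.0/12 -> H3 at depth 12
  lookup 206.240.134.2: bits 11001110111100 walk d0:H4→d1:-→d2:-→d3:-→d4:-→d5:-→d6:-→d7:-→d8:-→d9:-→d10:-→d11:-→d12:H3→d13:-→d14:- -> H3
  add 223.8.125.112/29 -> H0 at depth 29
  add 206.224.0.0/11 -> H4 at depth 11
  lookup 206.240.0.0: bits 11001110111100 walk d0:H4→d1:-→d2:-→d3:-→d4:-→d5:-→d6:-→d7:-→d8:-→d9:-→d10:-→d11:H4→d12:H3→d13:-→d14:- -> H3
  add 206.242.232.16/28 -> H3 at depth 28
  add 223.8.125.64/26 -> H4 at depth 26

== LOOKUPS ==
["H4","H3","H3"]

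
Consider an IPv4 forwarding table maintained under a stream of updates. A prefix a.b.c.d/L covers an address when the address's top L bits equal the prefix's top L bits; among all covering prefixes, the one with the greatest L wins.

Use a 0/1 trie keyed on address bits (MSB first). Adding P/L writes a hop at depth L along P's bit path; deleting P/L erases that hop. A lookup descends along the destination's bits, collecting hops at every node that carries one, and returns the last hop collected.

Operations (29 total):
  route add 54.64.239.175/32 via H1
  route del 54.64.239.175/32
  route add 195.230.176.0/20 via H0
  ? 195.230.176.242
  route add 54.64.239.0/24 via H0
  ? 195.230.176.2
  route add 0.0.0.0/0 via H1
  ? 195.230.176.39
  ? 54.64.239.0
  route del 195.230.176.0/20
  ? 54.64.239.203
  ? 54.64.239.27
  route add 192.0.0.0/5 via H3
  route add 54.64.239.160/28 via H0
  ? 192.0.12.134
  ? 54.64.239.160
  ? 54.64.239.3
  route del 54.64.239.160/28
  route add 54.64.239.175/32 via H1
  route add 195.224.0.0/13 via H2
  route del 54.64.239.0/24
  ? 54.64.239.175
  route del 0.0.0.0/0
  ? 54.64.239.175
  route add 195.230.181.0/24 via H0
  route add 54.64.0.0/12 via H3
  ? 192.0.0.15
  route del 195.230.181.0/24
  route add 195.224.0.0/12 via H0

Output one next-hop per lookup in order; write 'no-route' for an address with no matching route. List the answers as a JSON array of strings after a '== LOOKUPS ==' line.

Apply in order:
  add 54.64.239.175/32 -> H1 at depth 32
  - 54.64.239.175/32 clear@32
  add 195.230.176.0/20 -> H0 at depth 20
  lookup 195.230.176.242: bits 11000011111001101011 walk d0:-→d1:-→d2:-→d3:-→d4:-→d5:-→d6:-→d7:-→d8:-→d9:-→d10:-→d11:-→d12:-→d13:-→d14:-→d15:-→d16:-→d17:-→d18:-→d19:-→d20:H0 -> H0
  add 54.64.239.0/24 -> H0 at depth 24
  lookup 195.230.176.2: bits 11000011111001101011 walk d0:-→d1:-→d2:-→d3:-→d4:-→d5:-→d6:-→d7:-→d8:-→d9:-→d10:-→d11:-→d12:-→d13:-→d14:-→d15:-→d16:-→d17:-→d18:-→d19:-→d20:H0 -> H0
  add 0.0.0.0/0 -> H1 at depth 0
  lookup 195.230.176.39: bits 11000011111001101011 walk d0:H1→d1:-→d2:-→d3:-→d4:-→d5:-→d6:-→d7:-→d8:-→d9:-→d10:-→d11:-→d12:-→d13:-→d14:-→d15:-→d16:-→d17:-→d18:-→d19:-→d20:H0 -> H0
  lookup 54.64.239.0: bits 001101100100000011101111 walk d0:H1→d1:-→d2:-→d3:-→d4:-→d5:-→d6:-→d7:-→d8:-→d9:-→d10:-→d11:-→d12:-→d13:-→d14:-→d15:-→d16:-→d17:-→d18:-→d19:-→d20:-→d21:-→d22:-→d23:-→d24:H0 -> H0
  - 195.230.176.0/20 clear@20
  lookup 54.64.239.203: bits 0011011001000000111011111 walk d0:H1→d1:-→d2:-→d3:-→d4:-→d5:-→d6:-→d7:-→d8:-→d9:-→d10:-→d11:-→d12:-→d13:-→d14:-→d15:-→d16:-→d17:-→d18:-→d19:-→d20:-→d21:-→d22:-→d23:-→d24:H0→d25:- -> H0
  lookup 54.64.239.27: bits 001101100100000011101111 walk d0:H1→d1:-→d2:-→d3:-→d4:-→d5:-→d6:-→d7:-→d8:-→d9:-→d10:-→d11:-→d12:-→d13:-→d14:-→d15:-→d16:-→d17:-→d18:-→d19:-→d20:-→d21:-→d22:-→d23:-→d24:H0 -> H0
  add 192.0.0.0/5 -> H3 at depth 5
  add 54.64.239.160/28 -> H0 at depth 28
  lookup 192.0.12.134: bits 110000 walk d0:H1→d1:-→d2:-→d3:-→d4:-→d5:H3→d6:- -> H3
  lookup 54.64.239.160: bits 0011011001000000111011111010 walk d0:H1→d1:-→d2:-→d3:-→d4:-→d5:-→d6:-→d7:-→d8:-→d9:-→d10:-→d11:-→d12:-→d13:-→d14:-→d15:-→d16:-→d17:-→d18:-→d19:-→d20:-→d21:-→d22:-→d23:-→d24:H0→d25:-→d26:-→d27:-→d28:H0 -> H0
  lookup 54.64.239.3: bits 001101100100000011101111 walk d0:H1→d1:-→d2:-→d3:-→d4:-→d5:-→d6:-→d7:-→d8:-→d9:-→d10:-→d11:-→d12:-→d13:-→d14:-→d15:-→d16:-→d17:-→d18:-→d19:-→d20:-→d21:-→d22:-→d23:-→d24:H0 -> H0
  - 54.64.239.160/28 clear@28
  add 54.64.239.175/32 -> H1 at depth 32
  add 195.224.0.0/13 -> H2 at depth 13
  - 54.64.239.0/24 clear@24
  lookup 54.64.239.175: bits 00110110010000001110111110101111 walk d0:H1→d1:-→d2:-→d3:-→d4:-→d5:-→d6:-→d7:-→d8:-→d9:-→d10:-→d11:-→d12:-→d13:-→d14:-→d15:-→d16:-→d17:-→d18:-→d19:-→d20:-→d21:-→d22:-→d23:-→d24:-→d25:-→d26:-→d27:-→d28:-→d29:-→d30:-→d31:-→d32:H1 -> H1
  - 0.0.0.0/0 clear@0
  lookup 54.64.239.175: bits 00110110010000001110111110101111 walk d0:-→d1:-→d2:-→d3:-→d4:-→d5:-→d6:-→d7:-→d8:-→d9:-→d10:-→d11:-→d12:-→d13:-→d14:-→d15:-→d16:-→d17:-→d18:-→d19:-→d20:-→d21:-→d22:-→d23:-→d24:-→d25:-→d26:-→d27:-→d28:-→d29:-→d30:-→d31:-→d32:H1 -> H1
  add 195.230.181.0/24 -> H0 at depth 24
  add 54.64.0.0/12 -> H3 at depth 12
  lookup 192.0.0.15: bits 110000 walk d0:-→d1:-→d2:-→d3:-→d4:-→d5:H3→d6:- -> H3
  - 195.230.181.0/24 clear@24
  add 195.224.0.0/12 -> H0 at depth 12

== LOOKUPS ==
["H0","H0","H0","H0","H0","H0","H3","H0","H0","H1","H1","H3"]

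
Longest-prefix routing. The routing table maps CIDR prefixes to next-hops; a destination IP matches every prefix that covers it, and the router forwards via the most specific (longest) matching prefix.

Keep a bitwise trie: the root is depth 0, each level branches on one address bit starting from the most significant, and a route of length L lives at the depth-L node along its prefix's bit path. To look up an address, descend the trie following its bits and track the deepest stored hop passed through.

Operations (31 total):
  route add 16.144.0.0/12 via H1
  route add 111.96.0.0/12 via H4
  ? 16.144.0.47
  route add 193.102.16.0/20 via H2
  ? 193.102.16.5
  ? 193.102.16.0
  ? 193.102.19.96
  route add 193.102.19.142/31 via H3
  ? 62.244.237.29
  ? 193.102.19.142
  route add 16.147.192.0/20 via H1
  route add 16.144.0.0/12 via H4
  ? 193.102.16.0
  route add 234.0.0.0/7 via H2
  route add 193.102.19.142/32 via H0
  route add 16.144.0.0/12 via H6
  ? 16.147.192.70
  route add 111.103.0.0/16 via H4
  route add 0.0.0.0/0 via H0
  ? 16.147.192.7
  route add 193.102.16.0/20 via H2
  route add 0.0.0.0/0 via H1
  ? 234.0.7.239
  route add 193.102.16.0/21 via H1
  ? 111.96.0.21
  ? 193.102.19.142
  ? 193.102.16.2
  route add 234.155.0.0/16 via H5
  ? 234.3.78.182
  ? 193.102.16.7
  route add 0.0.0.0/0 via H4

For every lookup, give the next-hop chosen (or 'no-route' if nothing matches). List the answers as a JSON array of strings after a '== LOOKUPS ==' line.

Apply in order:
  + 16.144.0.0/12 (H1) depth=12
  + 111.96.0.0/12 (H4) depth=12
  ? 16.144.0.47  path d0:-→d1:-→d2:-→d3:-→d4:-→d5:-→d6:-→d7:-→d8:-→d9:-→d10:-→d11:-→d12:H1  best=H1
  + 193.102.16.0/20 (H2) depth=20
  ? 193.102.16.5  path d0:-→d1:-→d2:-→d3:-→d4:-→d5:-→d6:-→d7:-→d8:-→d9:-→d10:-→d11:-→d12:-→d13:-→d14:-→d15:-→d16:-→d17:-→d18:-→d19:-→d20:H2  best=H2
  ? 193.102.16.0  path d0:-→d1:-→d2:-→d3:-→d4:-→d5:-→d6:-→d7:-→d8:-→d9:-→d10:-→d11:-→d12:-→d13:-→d14:-→d15:-→d16:-→d17:-→d18:-→d19:-→d20:H2  best=H2
  ? 193.102.19.96  path d0:-→d1:-→d2:-→d3:-→d4:-→d5:-→d6:-→d7:-→d8:-→d9:-→d10:-→d11:-→d12:-→d13:-→d14:-→d15:-→d16:-→d17:-→d18:-→d19:-→d20:H2  best=H2
  + 193.102.19.142/31 (H3) depth=31
  ? 62.244.237.29  path d0:-→d1:-→d2:-  best=no-route
  ? 193.102.19.142  path d0:-→d1:-→d2:-→d3:-→d4:-→d5:-→d6:-→d7:-→d8:-→d9:-→d10:-→d11:-→d12:-→d13:-→d14:-→d15:-→d16:-→d17:-→d18:-→d19:-→d20:H2→d21:-→d22:-→d23:-→d24:-→d25:-→d26:-→d27:-→d28:-→d29:-→d30:-→d31:H3  best=H3
  + 16.147.192.0/20 (H1) depth=20
  + 16.144.0.0/12 (H4) depth=12
  ? 193.102.16.0  path d0:-→d1:-→d2:-→d3:-→d4:-→d5:-→d6:-→d7:-→d8:-→d9:-→d10:-→d11:-→d12:-→d13:-→d14:-→d15:-→d16:-→d17:-→d18:-→d19:-→d20:H2→d21:-→d22:-  best=H2
  + 234.0.0.0/7 (H2) depth=7
  + 193.102.19.142/32 (H0) depth=32
  + 16.144.0.0/12 (H6) depth=12
  ? 16.147.192.70  path d0:-→d1:-→d2:-→d3:-→d4:-→d5:-→d6:-→d7:-→d8:-→d9:-→d10:-→d11:-→d12:H6→d13:-→d14:-→d15:-→d16:-→d17:-→d18:-→d19:-→d20:H1  best=H1
  + 111.103.0.0/16 (H4) depth=16
  + 0.0.0.0/0 (H0) depth=0
  ? 16.147.192.7  path d0:H0→d1:-→d2:-→d3:-→d4:-→d5:-→d6:-→d7:-→d8:-→d9:-→d10:-→d11:-→d12:H6→d13:-→d14:-→d15:-→d16:-→d17:-→d18:-→d19:-→d20:H1  best=H1
  + 193.102.16.0/20 (H2) depth=20
  + 0.0.0.0/0 (H1) depth=0
  ? 234.0.7.239  path d0:H1→d1:-→d2:-→d3:-→d4:-→d5:-→d6:-→d7:H2  best=H2
  + 193.102.16.0/21 (H1) depth=21
  ? 111.96.0.21  path d0:H1→d1:-→d2:-→d3:-→d4:-→d5:-→d6:-→d7:-→d8:-→d9:-→d10:-→d11:-→d12:H4→d13:-  best=H4
  ? 193.102.19.142  path d0:H1→d1:-→d2:-→d3:-→d4:-→d5:-→d6:-→d7:-→d8:-→d9:-→d10:-→d11:-→d12:-→d13:-→d14:-→d15:-→d16:-→d17:-→d18:-→d19:-→d20:H2→d21:H1→d22:-→d23:-→d24:-→d25:-→d26:-→d27:-→d28:-→d29:-→d30:-→d31:H3→d32:H0  best=H0
  ? 193.102.16.2  path d0:H1→d1:-→d2:-→d3:-→d4:-→d5:-→d6:-→d7:-→d8:-→d9:-→d10:-→d11:-→d12:-→d13:-→d14:-→d15:-→d16:-→d17:-→d18:-→d19:-→d20:H2→d21:H1→d22:-  best=H1
  + 234.155.0.0/16 (H5) depth=16
  ? 234.3.78.182  path d0:H1→d1:-→d2:-→d3:-→d4:-→d5:-→d6:-→d7:H2→d8:-  best=H2
  ? 193.102.16.7  path d0:H1→d1:-→d2:-→d3:-→d4:-→d5:-→d6:-→d7:-→d8:-→d9:-→d10:-→d11:-→d12:-→d13:-→d14:-→d15:-→d16:-→d17:-→d18:-→d19:-→d20:H2→d21:H1→d22:-  best=H1
  + 0.0.0.0/0 (H4) depth=0

== LOOKUPS ==
["H1","H2","H2","H2","no-route","H3","H2","H1","H1","H2","H4","H0","H1","H2","H1"]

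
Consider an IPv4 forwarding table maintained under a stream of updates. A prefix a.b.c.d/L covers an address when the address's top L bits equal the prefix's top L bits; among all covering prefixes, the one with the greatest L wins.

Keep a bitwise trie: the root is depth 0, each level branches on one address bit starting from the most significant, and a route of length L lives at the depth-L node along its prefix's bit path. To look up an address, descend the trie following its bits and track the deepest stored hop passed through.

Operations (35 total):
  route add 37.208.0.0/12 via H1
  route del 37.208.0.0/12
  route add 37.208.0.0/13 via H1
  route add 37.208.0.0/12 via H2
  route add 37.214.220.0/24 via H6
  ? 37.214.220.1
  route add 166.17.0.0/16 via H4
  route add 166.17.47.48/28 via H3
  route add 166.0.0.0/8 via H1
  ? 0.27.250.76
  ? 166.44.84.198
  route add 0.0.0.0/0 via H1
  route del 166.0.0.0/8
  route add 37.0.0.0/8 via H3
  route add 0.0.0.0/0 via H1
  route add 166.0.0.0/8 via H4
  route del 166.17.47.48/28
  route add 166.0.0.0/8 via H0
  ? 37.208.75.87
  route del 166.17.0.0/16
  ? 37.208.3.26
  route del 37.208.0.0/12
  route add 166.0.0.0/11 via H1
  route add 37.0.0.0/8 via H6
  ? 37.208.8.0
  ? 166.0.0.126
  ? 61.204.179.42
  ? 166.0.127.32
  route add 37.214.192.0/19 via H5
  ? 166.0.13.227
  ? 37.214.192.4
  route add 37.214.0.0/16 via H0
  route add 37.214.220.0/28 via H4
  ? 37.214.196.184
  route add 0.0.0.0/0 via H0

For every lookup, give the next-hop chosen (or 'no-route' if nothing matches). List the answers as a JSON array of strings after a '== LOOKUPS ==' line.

Process each operation:
  add 37.208.0.0/12 -> H1 at depth 12
  - 37.208.0.0/12 clear@12
  add 37.208.0.0/13 -> H1 at depth 13
  add 37.208.0.0/12 -> H2 at depth 12
  add 37.214.220.0/24 -> H6 at depth 24
  ? 37.214.220.1  path d0:-→d1:-→d2:-→d3:-→d4:-→d5:-→d6:-→d7:-→d8:-→d9:-→d10:-→d11:-→d12:H2→d13:H1→d14:-→d15:-→d16:-→d17:-→d18:-→d19:-→d20:-→d21:-→d22:-→d23:-→d24:H6  best=H6
  add 166.17.0.0/16 -> H4 at depth 16
  add 166.17.47.48/28 -> H3 at depth 28
  add 166.0.0.0/8 -> H1 at depth 8
  ? 0.27.250.76  path d0:-→d1:-→d2:-  best=no-route
  ? 166.44.84.198  path d0:-→d1:-→d2:-→d3:-→d4:-→d5:-→d6:-→d7:-→d8:H1→d9:-→d10:-  best=H1
  add 0.0.0.0/0 -> H1 at depth 0
  - 166.0.0.0/8 clear@8
  add 37.0.0.0/8 -> H3 at depth 8
  add 0.0.0.0/0 -> H1 at depth 0
  add 166.0.0.0/8 -> H4 at depth 8
  - 166.17.47.48/28 clear@28
  add 166.0.0.0/8 -> H0 at depth 8
  ? 37.208.75.87  path d0:H1→d1:-→d2:-→d3:-→d4:-→d5:-→d6:-→d7:-→d8:H3→d9:-→d10:-→d11:-→d12:H2→d13:H1  best=H1
  - 166.17.0.0/16 clear@16
  ? 37.208.3.26  path d0:H1→d1:-→d2:-→d3:-→d4:-→d5:-→d6:-→d7:-→d8:H3→d9:-→d10:-→d11:-→d12:H2→d13:H1  best=H1
  - 37.208.0.0/12 clear@12
  add 166.0.0.0/11 -> H1 at depth 11
  add 37.0.0.0/8 -> H6 at depth 8
  ? 37.208.8.0  path d0:H1→d1:-→d2:-→d3:-→d4:-→d5:-→d6:-→d7:-→d8:H6→d9:-→d10:-→d11:-→d12:-→d13:H1  best=H1
  ? 166.0.0.126  path d0:H1→d1:-→d2:-→d3:-→d4:-→d5:-→d6:-→d7:-→d8:H0→d9:-→d10:-→d11:H1  best=H1
  ? 61.204.179.42  path d0:H1→d1:-→d2:-→d3:-  best=H1
  ? 166.0.127.32  path d0:H1→d1:-→d2:-→d3:-→d4:-→d5:-→d6:-→d7:-→d8:H0→d9:-→d10:-→d11:H1  best=H1
  add 37.214.192.0/19 -> H5 at depth 19
  ? 166.0.13.227  path d0:H1→d1:-→d2:-→d3:-→d4:-→d5:-→d6:-→d7:-→d8:H0→d9:-→d10:-→d11:H1  best=H1
  ? 37.214.192.4  path d0:H1→d1:-→d2:-→d3:-→d4:-→d5:-→d6:-→d7:-→d8:H6→d9:-→d10:-→d11:-→d12:-→d13:H1→d14:-→d15:-→d16:-→d17:-→d18:-→d19:H5  best=H5
  add 37.214.0.0/16 -> H0 at depth 16
  add 37.214.220.0/28 -> H4 at depth 28
  ? 37.214.196.184  path d0:H1→d1:-→d2:-→d3:-→d4:-→d5:-→d6:-→d7:-→d8:H6→d9:-→d10:-→d11:-→d12:-→d13:H1→d14:-→d15:-→d16:H0→d17:-→d18:-→d19:H5  best=H5
  add 0.0.0.0/0 -> H0 at depth 0

== LOOKUPS ==
["H6","no-route","H1","H1","H1","H1","H1","H1","H1","H1","H5","H5"]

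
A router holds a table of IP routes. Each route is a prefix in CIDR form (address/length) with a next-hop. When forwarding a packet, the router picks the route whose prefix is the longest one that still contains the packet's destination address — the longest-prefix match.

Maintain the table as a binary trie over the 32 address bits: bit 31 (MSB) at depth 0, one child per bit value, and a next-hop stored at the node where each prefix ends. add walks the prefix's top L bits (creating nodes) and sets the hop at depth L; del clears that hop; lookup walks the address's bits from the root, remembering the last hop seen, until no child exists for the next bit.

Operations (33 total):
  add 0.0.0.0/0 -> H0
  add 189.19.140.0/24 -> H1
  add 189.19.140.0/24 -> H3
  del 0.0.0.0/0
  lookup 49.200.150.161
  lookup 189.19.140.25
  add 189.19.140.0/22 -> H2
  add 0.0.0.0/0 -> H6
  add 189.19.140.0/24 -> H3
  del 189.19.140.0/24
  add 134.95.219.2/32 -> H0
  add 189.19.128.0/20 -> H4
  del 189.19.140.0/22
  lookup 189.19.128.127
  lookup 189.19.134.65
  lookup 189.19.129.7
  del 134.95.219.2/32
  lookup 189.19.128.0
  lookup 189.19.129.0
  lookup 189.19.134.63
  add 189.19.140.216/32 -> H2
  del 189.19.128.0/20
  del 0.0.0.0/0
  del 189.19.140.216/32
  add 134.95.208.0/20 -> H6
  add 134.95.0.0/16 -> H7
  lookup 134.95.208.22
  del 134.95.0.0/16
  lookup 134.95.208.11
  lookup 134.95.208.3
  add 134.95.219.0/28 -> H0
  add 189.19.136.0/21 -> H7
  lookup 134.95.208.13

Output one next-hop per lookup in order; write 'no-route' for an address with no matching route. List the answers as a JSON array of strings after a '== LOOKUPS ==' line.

Apply in order:
  + 0.0.0.0/0 (H0) depth=0
  + 189.19.140.0/24 (H1) depth=24
  + 189.19.140.0/24 (H3) depth=24
  - 0.0.0.0/0 clear@0
  Q 49.200.150.161: descend ε ; hops seen [∅] ; pick no-route
  Q 189.19.140.25: descend 101111010001001110001100 ; hops seen [H3] ; pick H3
  + 189.19.140.0/22 (H2) depth=22
  + 0.0.0.0/0 (H6) depth=0
  + 189.19.140.0/24 (H3) depth=24
  - 189.19.140.0/24 clear@24
  + 134.95.219.2/32 (H0) depth=32
  + 189.19.128.0/20 (H4) depth=20
  - 189.19.140.0/22 clear@22
  Q 189.19.128.127: descend 10111101000100111000 ; hops seen [H6,H4] ; pick H4
  Q 189.19.134.65: descend 10111101000100111000 ; hops seen [H6,H4] ; pick H4
  Q 189.19.129.7: descend 10111101000100111000 ; hops seen [H6,H4] ; pick H4
  - 134.95.219.2/32 clear@32
  Q 189.19.128.0: descend 10111101000100111000 ; hops seen [H6,H4] ; pick H4
  Q 189.19.129.0: descend 10111101000100111000 ; hops seen [H6,H4] ; pick H4
  Q 189.19.134.63: descend 10111101000100111000 ; hops seen [H6,H4] ; pick H4
  + 189.19.140.216/32 (H2) depth=32
  - 189.19.128.0/20 clear@20
  - 0.0.0.0/0 clear@0
  - 189.19.140.216/32 clear@32
  + 134.95.208.0/20 (H6) depth=20
  + 134.95.0.0/16 (H7) depth=16
  Q 134.95.208.22: descend 10000110010111111101 ; hops seen [H7,H6] ; pick H6
  - 134.95.0.0/16 clear@16
  Q 134.95.208.11: descend 10000110010111111101 ; hops seen [H6] ; pick H6
  Q 134.95.208.3: descend 10000110010111111101 ; hops seen [H6] ; pick H6
  + 134.95.219.0/28 (H0) depth=28
  + 189.19.136.0/21 (H7) depth=21
  Q 134.95.208.13: descend 10000110010111111101 ; hops seen [H6] ; pick H6

== LOOKUPS ==
["no-route","H3","H4","H4","H4","H4","H4","H4","H6","H6","H6","H6"]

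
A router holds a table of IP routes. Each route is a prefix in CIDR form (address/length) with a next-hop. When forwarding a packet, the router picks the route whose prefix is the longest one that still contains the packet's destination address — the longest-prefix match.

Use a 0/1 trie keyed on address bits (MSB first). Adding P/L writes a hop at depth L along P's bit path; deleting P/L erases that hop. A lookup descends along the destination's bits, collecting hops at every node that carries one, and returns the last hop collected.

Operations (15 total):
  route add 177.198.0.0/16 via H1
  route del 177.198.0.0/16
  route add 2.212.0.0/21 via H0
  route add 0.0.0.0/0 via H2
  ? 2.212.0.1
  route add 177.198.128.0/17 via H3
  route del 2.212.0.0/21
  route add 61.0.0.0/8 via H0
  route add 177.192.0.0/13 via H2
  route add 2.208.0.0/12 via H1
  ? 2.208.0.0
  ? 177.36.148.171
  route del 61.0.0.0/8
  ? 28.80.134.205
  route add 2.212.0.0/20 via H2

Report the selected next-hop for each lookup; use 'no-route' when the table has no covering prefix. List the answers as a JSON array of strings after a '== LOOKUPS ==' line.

Trace:
  + 177.198.0.0/16 (H1) depth=16
  - 177.198.0.0/16 clear@16
  + 2.212.0.0/21 (H0) depth=21
  + 0.0.0.0/0 (H2) depth=0
  Q 2.212.0.1: descend 000000101101010000000 ; hops seen [H2,H0] ; pick H0
  + 177.198.128.0/17 (H3) depth=17
  - 2.212.0.0/21 clear@21
  + 61.0.0.0/8 (H0) depth=8
  + 177.192.0.0/13 (H2) depth=13
  + 2.208.0.0/12 (H1) depth=12
  Q 2.208.0.0: descend 0000001011010 ; hops seen [H2,H1] ; pick H1
  Q 177.36.148.171: descend 10110001 ; hops seen [H2] ; pick H2
  - 61.0.0.0/8 clear@8
  Q 28.80.134.205: descend 000 ; hops seen [H2] ; pick H2
  + 2.212.0.0/20 (H2) depth=20

== LOOKUPS ==
["H0","H1","H2","H2"]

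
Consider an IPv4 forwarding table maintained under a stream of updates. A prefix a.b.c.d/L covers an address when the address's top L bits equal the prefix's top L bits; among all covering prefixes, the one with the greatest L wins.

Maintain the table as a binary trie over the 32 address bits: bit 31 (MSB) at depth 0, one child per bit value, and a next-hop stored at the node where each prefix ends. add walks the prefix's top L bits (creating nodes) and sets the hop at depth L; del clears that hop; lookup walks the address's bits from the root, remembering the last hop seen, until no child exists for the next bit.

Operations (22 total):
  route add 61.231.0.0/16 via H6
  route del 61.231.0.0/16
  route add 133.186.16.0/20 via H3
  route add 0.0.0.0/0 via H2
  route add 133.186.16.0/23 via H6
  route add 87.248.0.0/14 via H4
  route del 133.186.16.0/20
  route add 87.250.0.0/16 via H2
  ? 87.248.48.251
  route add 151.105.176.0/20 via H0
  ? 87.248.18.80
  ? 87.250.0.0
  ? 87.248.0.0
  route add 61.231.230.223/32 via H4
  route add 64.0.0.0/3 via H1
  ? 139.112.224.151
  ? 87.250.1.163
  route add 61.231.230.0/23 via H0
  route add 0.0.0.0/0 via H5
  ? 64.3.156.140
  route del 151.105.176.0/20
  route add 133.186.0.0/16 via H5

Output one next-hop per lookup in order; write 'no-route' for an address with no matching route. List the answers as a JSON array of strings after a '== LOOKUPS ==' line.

Trace:
  add 61.231.0.0/16 -> H6 at depth 16
  del 61.231.0.0/16 (clear depth 16)
  add 133.186.16.0/20 -> H3 at depth 20
  add 0.0.0.0/0 -> H2 at depth 0
  add 133.186.16.0/23 -> H6 at depth 23
  add 87.248.0.0/14 -> H4 at depth 14
  del 133.186.16.0/20 (clear depth 20)
  add 87.250.0.0/16 -> H2 at depth 16
  lookup 87.248.48.251: bits 01010111111110 walk d0:H2→d1:-→d2:-→d3:-→d4:-→d5:-→d6:-→d7:-→d8:-→d9:-→d10:-→d11:-→d12:-→d13:-→d14:H4 -> H4
  add 151.105.176.0/20 -> H0 at depth 20
  lookup 87.248.18.80: bits 01010111111110 walk d0:H2→d1:-→d2:-→d3:-→d4:-→d5:-→d6:-→d7:-→d8:-→d9:-→d10:-→d11:-→d12:-→d13:-→d14:H4 -> H4
  lookup 87.250.0.0: bits 0101011111111010 walk d0:H2→d1:-→d2:-→d3:-→d4:-→d5:-→d6:-→d7:-→d8:-→d9:-→d10:-→d11:-→d12:-→d13:-→d14:H4→d15:-→d16:H2 -> H2
  lookup 87.248.0.0: bits 01010111111110 walk d0:H2→d1:-→d2:-→d3:-→d4:-→d5:-→d6:-→d7:-→d8:-→d9:-→d10:-→d11:-→d12:-→d13:-→d14:H4 -> H4
  add 61.231.230.223/32 -> H4 at depth 32
  add 64.0.0.0/3 -> H1 at depth 3
  lookup 139.112.224.151: bits 1000 walk d0:H2→d1:-→d2:-→d3:-→d4:- -> H2
  lookup 87.250.1.163: bits 0101011111111010 walk d0:H2→d1:-→d2:-→d3:H1→d4:-→d5:-→d6:-→d7:-→d8:-→d9:-→d10:-→d11:-→d12:-→d13:-→d14:H4→d15:-→d16:H2 -> H2
  add 61.231.230.0/23 -> H0 at depth 23
  add 0.0.0.0/0 -> H5 at depth 0
  lookup 64.3.156.140: bits 010 walk d0:H5→d1:-→d2:-→d3:H1 -> H1
  del 151.105.176.0/20 (clear depth 20)
  add 133.186.0.0/16 -> H5 at depth 16

== LOOKUPS ==
["H4","H4","H2","H4","H2","H2","H1"]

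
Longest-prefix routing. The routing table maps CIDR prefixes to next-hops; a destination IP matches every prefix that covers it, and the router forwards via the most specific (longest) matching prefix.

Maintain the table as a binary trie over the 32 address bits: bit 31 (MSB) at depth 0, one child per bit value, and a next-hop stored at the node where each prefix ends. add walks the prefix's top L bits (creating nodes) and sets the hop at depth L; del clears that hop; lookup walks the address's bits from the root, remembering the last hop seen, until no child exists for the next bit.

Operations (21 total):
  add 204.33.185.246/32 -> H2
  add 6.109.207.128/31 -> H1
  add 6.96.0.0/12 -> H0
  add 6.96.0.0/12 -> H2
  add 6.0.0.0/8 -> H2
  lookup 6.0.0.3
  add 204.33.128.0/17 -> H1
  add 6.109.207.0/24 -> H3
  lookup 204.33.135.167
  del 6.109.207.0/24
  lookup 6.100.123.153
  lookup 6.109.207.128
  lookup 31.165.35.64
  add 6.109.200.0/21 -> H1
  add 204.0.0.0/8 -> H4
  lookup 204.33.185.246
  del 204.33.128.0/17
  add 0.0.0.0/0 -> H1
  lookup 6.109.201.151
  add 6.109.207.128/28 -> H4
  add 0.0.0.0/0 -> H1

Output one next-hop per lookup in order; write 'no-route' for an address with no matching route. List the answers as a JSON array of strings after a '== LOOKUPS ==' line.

Trace:
  add 204.33.185.246/32 -> H2 at depth 32
  add 6.109.207.128/31 -> H1 at depth 31
  add 6.96.0.0/12 -> H0 at depth 12
  add 6.96.0.0/12 -> H2 at depth 12
  add 6.0.0.0/8 -> H2 at depth 8
  ? 6.0.0.3  path d0:-→d1:-→d2:-→d3:-→d4:-→d5:-→d6:-→d7:-→d8:H2→d9:-  best=H2
  add 204.33.128.0/17 -> H1 at depth 17
  add 6.109.207.0/24 -> H3 at depth 24
  ? 204.33.135.167  path d0:-→d1:-→d2:-→d3:-→d4:-→d5:-→d6:-→d7:-→d8:-→d9:-→d10:-→d11:-→d12:-→d13:-→d14:-→d15:-→d16:-→d17:H1→d18:-  best=H1
  del 6.109.207.0/24 (clear depth 24)
  ? 6.100.123.153  path d0:-→d1:-→d2:-→d3:-→d4:-→d5:-→d6:-→d7:-→d8:H2→d9:-→d10:-→d11:-→d12:H2  best=H2
  ? 6.109.207.128  path d0:-→d1:-→d2:-→d3:-→d4:-→d5:-→d6:-→d7:-→d8:H2→d9:-→d10:-→d11:-→d12:H2→d13:-→d14:-→d15:-→d16:-→d17:-→d18:-→d19:-→d20:-→d21:-→d22:-→d23:-→d24:-→d25:-→d26:-→d27:-→d28:-→d29:-→d30:-→d31:H1  best=H1
  ? 31.165.35.64  path d0:-→d1:-→d2:-→d3:-  best=no-route
  add 6.109.200.0/21 -> H1 at depth 21
  add 204.0.0.0/8 -> H4 at depth 8
  ? 204.33.185.246  path d0:-→d1:-→d2:-→d3:-→d4:-→d5:-→d6:-→d7:-→d8:H4→d9:-→d10:-→d11:-→d12:-→d13:-→d14:-→d15:-→d16:-→d17:H1→d18:-→d19:-→d20:-→d21:-→d22:-→d23:-→d24:-→d25:-→d26:-→d27:-→d28:-→d29:-→d30:-→d31:-→d32:H2  best=H2
  del 204.33.128.0/17 (clear depth 17)
  add 0.0.0.0/0 -> H1 at depth 0
  ? 6.109.201.151  path d0:H1→d1:-→d2:-→d3:-→d4:-→d5:-→d6:-→d7:-→d8:H2→d9:-→d10:-→d11:-→d12:H2→d13:-→d14:-→d15:-→d16:-→d17:-→d18:-→d19:-→d20:-→d21:H1  best=H1
  add 6.109.207.128/28 -> H4 at depth 28
  add 0.0.0.0/0 -> H1 at depth 0

== LOOKUPS ==
["H2","H1","H2","H1","no-route","H2","H1"]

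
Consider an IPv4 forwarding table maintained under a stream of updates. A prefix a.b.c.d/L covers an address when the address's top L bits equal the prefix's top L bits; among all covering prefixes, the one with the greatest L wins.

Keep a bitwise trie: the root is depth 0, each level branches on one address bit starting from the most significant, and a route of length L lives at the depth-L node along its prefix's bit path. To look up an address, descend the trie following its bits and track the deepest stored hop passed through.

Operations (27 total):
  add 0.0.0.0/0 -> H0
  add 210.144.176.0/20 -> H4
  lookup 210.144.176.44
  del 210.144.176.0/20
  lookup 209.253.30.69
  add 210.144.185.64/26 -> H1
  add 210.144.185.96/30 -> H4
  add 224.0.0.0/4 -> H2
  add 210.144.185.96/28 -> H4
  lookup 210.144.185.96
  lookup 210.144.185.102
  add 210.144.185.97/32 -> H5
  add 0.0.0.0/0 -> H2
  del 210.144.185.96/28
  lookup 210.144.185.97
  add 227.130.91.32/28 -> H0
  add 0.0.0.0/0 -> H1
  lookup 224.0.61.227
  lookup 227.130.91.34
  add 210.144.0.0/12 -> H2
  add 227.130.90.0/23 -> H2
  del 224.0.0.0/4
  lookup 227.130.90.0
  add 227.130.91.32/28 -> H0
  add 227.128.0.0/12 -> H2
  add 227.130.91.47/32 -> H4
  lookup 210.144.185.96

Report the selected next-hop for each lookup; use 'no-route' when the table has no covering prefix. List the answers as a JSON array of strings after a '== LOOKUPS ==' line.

Apply in order:
  + 0.0.0.0/0 (H0) depth=0
  + 210.144.176.0/20 (H4) depth=20
  lookup 210.144.176.44: bits 11010010100100001011 walk d0:H0→d1:-→d2:-→d3:-→d4:-→d5:-→d6:-→d7:-→d8:-→d9:-→d10:-→d11:-→d12:-→d13:-→d14:-→d15:-→d16:-→d17:-→d18:-→d19:-→d20:H4 -> H4
  del 210.144.176.0/20 (clear depth 20)
  lookup 209.253.30.69: bits 110100 walk d0:H0→d1:-→d2:-→d3:-→d4:-→d5:-→d6:- -> H0
  + 210.144.185.64/26 (H1) depth=26
  + 210.144.185.96/30 (H4) depth=30
  + 224.0.0.0/4 (H2) depth=4
  + 210.144.185.96/28 (H4) depth=28
  lookup 210.144.185.96: bits 110100101001000010111001011000 walk d0:H0→d1:-→d2:-→d3:-→d4:-→d5:-→d6:-→d7:-→d8:-→d9:-→d10:-→d11:-→d12:-→d13:-→d14:-→d15:-→d16:-→d17:-→d18:-→d19:-→d20:-→d21:-→d22:-→d23:-→d24:-→d25:-→d26:H1→d27:-→d28:H4→d29:-→d30:H4 -> H4
  lookup 210.144.185.102: bits 11010010100100001011100101100 walk d0:H0→d1:-→d2:-→d3:-→d4:-→d5:-→d6:-→d7:-→d8:-→d9:-→d10:-→d11:-→d12:-→d13:-→d14:-→d15:-→d16:-→d17:-→d18:-→d19:-→d20:-→d21:-→d22:-→d23:-→d24:-→d25:-→d26:H1→d27:-→d28:H4→d29:- -> H4
  + 210.144.185.97/32 (H5) depth=32
  + 0.0.0.0/0 (H2) depth=0
  del 210.144.185.96/28 (clear depth 28)
  lookup 210.144.185.97: bits 11010010100100001011100101100001 walk d0:H2→d1:-→d2:-→d3:-→d4:-→d5:-→d6:-→d7:-→d8:-→d9:-→d10:-→d11:-→d12:-→d13:-→d14:-→d15:-→d16:-→d17:-→d18:-→d19:-→d20:-→d21:-→d22:-→d23:-→d24:-→d25:-→d26:H1→d27:-→d28:-→d29:-→d30:H4→d31:-→d32:H5 -> H5
  + 227.130.91.32/28 (H0) depth=28
  + 0.0.0.0/0 (H1) depth=0
  lookup 224.0.61.227: bits 111000 walk d0:H1→d1:-→d2:-→d3:-→d4:H2→d5:-→d6:- -> H2
  lookup 227.130.91.34: bits 1110001110000010010110110010 walk d0:H1→d1:-→d2:-→d3:-→d4:H2→d5:-→d6:-→d7:-→d8:-→d9:-→d10:-→d11:-→d12:-→d13:-→d14:-→d15:-→d16:-→d17:-→d18:-→d19:-→d20:-→d21:-→d22:-→d23:-→d24:-→d25:-→d26:-→d27:-→d28:H0 -> H0
  + 210.144.0.0/12 (H2) depth=12
  + 227.130.90.0/23 (H2) depth=23
  del 224.0.0.0/4 (clear depth 4)
  lookup 227.130.90.0: bits 11100011100000100101101 walk d0:H1→d1:-→d2:-→d3:-→d4:-→d5:-→d6:-→d7:-→d8:-→d9:-→d10:-→d11:-→d12:-→d13:-→d14:-→d15:-→d16:-→d17:-→d18:-→d19:-→d20:-→d21:-→d22:-→d23:H2 -> H2
  + 227.130.91.32/28 (H0) depth=28
  + 227.128.0.0/12 (H2) depth=12
  + 227.130.91.47/32 (H4) depth=32
  lookup 210.144.185.96: bits 1101001010010000101110010110000 walk d0:H1→d1:-→d2:-→d3:-→d4:-→d5:-→d6:-→d7:-→d8:-→d9:-→d10:-→d11:-→d12:H2→d13:-→d14:-→d15:-→d16:-→d17:-→d18:-→d19:-→d20:-→d21:-→d22:-→d23:-→d24:-→d25:-→d26:H1→d27:-→d28:-→d29:-→d30:H4→d31:- -> H4

== LOOKUPS ==
["H4","H0","H4","H4","H5","H2","H0","H2","H4"]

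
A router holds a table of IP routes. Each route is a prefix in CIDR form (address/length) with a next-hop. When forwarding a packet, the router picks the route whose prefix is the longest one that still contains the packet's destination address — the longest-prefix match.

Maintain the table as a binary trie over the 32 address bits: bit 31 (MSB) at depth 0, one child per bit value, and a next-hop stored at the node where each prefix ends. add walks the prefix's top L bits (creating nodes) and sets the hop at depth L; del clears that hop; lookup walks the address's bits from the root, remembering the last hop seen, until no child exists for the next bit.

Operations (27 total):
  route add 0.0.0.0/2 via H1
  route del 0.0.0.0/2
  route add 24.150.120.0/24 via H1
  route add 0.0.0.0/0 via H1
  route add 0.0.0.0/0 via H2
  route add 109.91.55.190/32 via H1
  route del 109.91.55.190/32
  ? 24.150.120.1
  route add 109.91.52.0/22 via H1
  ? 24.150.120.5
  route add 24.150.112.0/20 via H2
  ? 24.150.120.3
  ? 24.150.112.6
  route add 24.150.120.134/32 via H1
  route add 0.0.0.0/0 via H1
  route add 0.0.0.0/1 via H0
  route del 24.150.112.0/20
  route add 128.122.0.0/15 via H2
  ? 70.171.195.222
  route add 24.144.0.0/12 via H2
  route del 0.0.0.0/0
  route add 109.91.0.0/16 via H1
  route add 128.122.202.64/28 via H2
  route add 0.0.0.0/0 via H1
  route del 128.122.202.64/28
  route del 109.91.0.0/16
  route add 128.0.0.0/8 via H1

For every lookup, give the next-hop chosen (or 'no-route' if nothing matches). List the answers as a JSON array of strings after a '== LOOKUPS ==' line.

Apply in order:
  add 0.0.0.0/2 -> H1 at depth 2
  - 0.0.0.0/2 clear@2
  add 24.150.120.0/24 -> H1 at depth 24
  add 0.0.0.0/0 -> H1 at depth 0
  add 0.0.0.0/0 -> H2 at depth 0
  add 109.91.55.190/32 -> H1 at depth 32
  - 109.91.55.190/32 clear@32
  lookup 24.150.120.1: bits 000110001001011001111000 walk d0:H2→d1:-→d2:-→d3:-→d4:-→d5:-→d6:-→d7:-→d8:-→d9:-→d10:-→d11:-→d12:-→d13:-→d14:-→d15:-→d16:-→d17:-→d18:-→d19:-→d20:-→d21:-→d22:-→d23:-→d24:H1 -> H1
  add 109.91.52.0/22 -> H1 at depth 22
  lookup 24.150.120.5: bits 000110001001011001111000 walk d0:H2→d1:-→d2:-→d3:-→d4:-→d5:-→d6:-→d7:-→d8:-→d9:-→d10:-→d11:-→d12:-→d13:-→d14:-→d15:-→d16:-→d17:-→d18:-→d19:-→d20:-→d21:-→d22:-→d23:-→d24:H1 -> H1
  add 24.150.112.0/20 -> H2 at depth 20
  lookup 24.150.120.3: bits 000110001001011001111000 walk d0:H2→d1:-→d2:-→d3:-→d4:-→d5:-→d6:-→d7:-→d8:-→d9:-→d10:-→d11:-→d12:-→d13:-→d14:-→d15:-→d16:-→d17:-→d18:-→d19:-→d20:H2→d21:-→d22:-→d23:-→d24:H1 -> H1
  lookup 24.150.112.6: bits 00011000100101100111 walk d0:H2→d1:-→d2:-→d3:-→d4:-→d5:-→d6:-→d7:-→d8:-→d9:-→d10:-→d11:-→d12:-→d13:-→d14:-→d15:-→d16:-→d17:-→d18:-→d19:-→d20:H2 -> H2
  add 24.150.120.134/32 -> H1 at depth 32
  add 0.0.0.0/0 -> H1 at depth 0
  add 0.0.0.0/1 -> H0 at depth 1
  - 24.150.112.0/20 clear@20
  add 128.122.0.0/15 -> H2 at depth 15
  lookup 70.171.195.222: bits 01 walk d0:H1→d1:H0→d2:- -> H0
  add 24.144.0.0/12 -> H2 at depth 12
  - 0.0.0.0/0 clear@0
  add 109.91.0.0/16 -> H1 at depth 16
  add 128.122.202.64/28 -> H2 at depth 28
  add 0.0.0.0/0 -> H1 at depth 0
  - 128.122.202.64/28 clear@28
  - 109.91.0.0/16 clear@16
  add 128.0.0.0/8 -> H1 at depth 8

== LOOKUPS ==
["H1","H1","H1","H2","H0"]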